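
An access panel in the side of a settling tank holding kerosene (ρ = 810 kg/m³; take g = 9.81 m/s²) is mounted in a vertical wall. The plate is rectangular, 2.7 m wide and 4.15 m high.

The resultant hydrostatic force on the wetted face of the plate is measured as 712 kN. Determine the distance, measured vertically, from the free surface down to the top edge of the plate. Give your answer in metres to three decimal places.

d_top ≈ 5.922 m

γ = ρg = 810 × 9.81 / 1000 = 7.9461 kN/m³.
A = 2.7 × 4.15 = 11.205 m².
From F = γ·h_c·A, the centroid depth is h_c = 712/(7.9461 × 11.205) = 7.99676 m.
The centroid lies 4.15/2 = 2.075 m below the top edge, so the top edge sits at h_top = 7.99676 − 2.075 = 5.92176 m below the surface.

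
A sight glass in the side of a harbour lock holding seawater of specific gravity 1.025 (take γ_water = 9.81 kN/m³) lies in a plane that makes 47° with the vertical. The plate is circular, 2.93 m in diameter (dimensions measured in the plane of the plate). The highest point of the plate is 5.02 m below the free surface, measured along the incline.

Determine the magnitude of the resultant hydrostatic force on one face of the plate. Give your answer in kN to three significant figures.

γ = 1.025 × 9.81 = 10.05525 kN/m³.
The plate makes 47° with the vertical, i.e. θ = 90° − 47° = 43° to the horizontal. Measuring y along the incline from the free-surface line, vertical depth h = y·sinθ with sinθ = 0.681998.
The centroid is at the centre, 1.465 m below the top of the plate, so y_c = 5.02 + 1.465 = 6.485 m and h_c = 6.485 × 0.681998 = 4.42276 m.
A = π(1.465)² = 6.74256 m².
Resultant F = γ·h_c·A = 10.05525 × 4.42276 × 6.74256 = 299.855 kN.

F ≈ 300 kN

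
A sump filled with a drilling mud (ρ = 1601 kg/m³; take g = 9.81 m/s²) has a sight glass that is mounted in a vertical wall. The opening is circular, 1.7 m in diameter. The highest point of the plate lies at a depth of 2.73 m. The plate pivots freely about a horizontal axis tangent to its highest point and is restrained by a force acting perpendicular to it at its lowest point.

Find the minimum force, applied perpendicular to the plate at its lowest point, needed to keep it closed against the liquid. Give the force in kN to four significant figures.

P ≈ 67.60 kN

γ = ρg = 1601 × 9.81 / 1000 = 15.70581 kN/m³.
The centroid is at the centre, 0.85 m below the top of the plate, so the centroid depth is h_c = 2.73 + 0.85 = 3.58 m.
A = π(0.85)² = 2.2698 m².
Resultant F = γ·h_c·A = 15.70581 × 3.58 × 2.2698 = 127.624 kN.
I_c = πr⁴/4 = π × 0.85⁴/4 = 0.409983 m⁴.
Centre of pressure: y_p = y_c + I_c/(y_c·A) = 3.58 + 0.409983/(3.58 × 2.2698) = 3.58 + 0.050454 = 3.63045 m along the plane.
The resultant acts 0.85 + 0.050454 = 0.900454 m (along the plate) below the hinge at the top edge, so the moment about the hinge is M = F × 0.900454 = 127.624 × 0.900454 = 114.92 kN·m.
A normal force at the bottom, 1.7 m from the hinge, must supply this moment: P = 114.92/1.7 = 67.6 kN.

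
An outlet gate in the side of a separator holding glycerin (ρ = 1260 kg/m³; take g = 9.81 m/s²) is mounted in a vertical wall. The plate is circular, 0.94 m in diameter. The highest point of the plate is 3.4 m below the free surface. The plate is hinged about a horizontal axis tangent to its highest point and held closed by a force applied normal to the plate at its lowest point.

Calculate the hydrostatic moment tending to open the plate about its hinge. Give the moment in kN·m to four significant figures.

γ = ρg = 1260 × 9.81 / 1000 = 12.3606 kN/m³.
The centroid is at the centre, 0.47 m below the top of the plate, so the centroid depth is h_c = 3.4 + 0.47 = 3.87 m.
A = π(0.47)² = 0.693978 m².
Resultant F = γ·h_c·A = 12.3606 × 3.87 × 0.693978 = 33.1968 kN.
I_c = πr⁴/4 = π × 0.47⁴/4 = 0.0383249 m⁴.
Centre of pressure: y_p = y_c + I_c/(y_c·A) = 3.87 + 0.0383249/(3.87 × 0.693978) = 3.87 + 0.01427 = 3.88427 m along the plane.
The resultant acts 0.47 + 0.01427 = 0.48427 m (along the plate) below the hinge at the top edge, so the moment about the hinge is M = F × 0.48427 = 33.1968 × 0.48427 = 16.0762 kN·m.

M ≈ 16.08 kN·m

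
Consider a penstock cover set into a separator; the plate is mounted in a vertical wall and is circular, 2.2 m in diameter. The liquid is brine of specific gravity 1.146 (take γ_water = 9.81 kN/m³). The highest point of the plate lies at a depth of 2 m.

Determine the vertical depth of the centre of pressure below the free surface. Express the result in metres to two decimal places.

γ = 1.146 × 9.81 = 11.24226 kN/m³.
The centroid is at the centre, 1.1 m below the top of the plate, so the centroid depth is h_c = 2 + 1.1 = 3.1 m.
A = π(1.1)² = 3.80133 m².
Resultant F = γ·h_c·A = 11.24226 × 3.1 × 3.80133 = 132.48 kN.
I_c = πr⁴/4 = π × 1.1⁴/4 = 1.1499 m⁴.
Centre of pressure: y_p = y_c + I_c/(y_c·A) = 3.1 + 1.1499/(3.1 × 3.80133) = 3.1 + 0.0975804 = 3.19758 m along the plane.

h_p = 3.20 m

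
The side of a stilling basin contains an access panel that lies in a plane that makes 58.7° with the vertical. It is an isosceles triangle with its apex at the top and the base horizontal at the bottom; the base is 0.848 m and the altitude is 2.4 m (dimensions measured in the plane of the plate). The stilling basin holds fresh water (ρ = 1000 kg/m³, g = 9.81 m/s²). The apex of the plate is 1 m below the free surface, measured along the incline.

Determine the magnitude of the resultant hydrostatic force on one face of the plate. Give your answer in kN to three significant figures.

γ = ρg = 1000 × 9.81 = 9810 N/m³ = 9.81 kN/m³.
The plate makes 58.7° with the vertical, i.e. θ = 90° − 58.7° = 31.3° to the horizontal. Measuring y along the incline from the free-surface line, vertical depth h = y·sinθ with sinθ = 0.519519.
With the apex up, the centroid sits 2h/3 = 2 × 2.4/3 = 1.6 m below the apex, so y_c = 1 + 1.6 = 2.6 m and h_c = 2.6 × 0.519519 = 1.35075 m.
A = ½ × 0.848 × 2.4 = 1.0176 m².
Resultant F = γ·h_c·A = 9.81 × 1.35075 × 1.0176 = 13.4841 kN.

F ≈ 13.5 kN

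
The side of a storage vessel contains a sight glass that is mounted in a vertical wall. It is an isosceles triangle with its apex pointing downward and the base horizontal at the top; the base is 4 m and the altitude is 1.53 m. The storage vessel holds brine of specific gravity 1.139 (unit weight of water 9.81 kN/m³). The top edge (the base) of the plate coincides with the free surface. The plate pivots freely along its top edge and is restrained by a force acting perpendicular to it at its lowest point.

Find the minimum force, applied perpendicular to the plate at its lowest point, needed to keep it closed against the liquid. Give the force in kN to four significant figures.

γ = 1.139 × 9.81 = 11.17359 kN/m³.
With the apex down, the centroid sits h/3 = 1.53/3 = 0.51 m below the base (the top edge), so the centroid depth is h_c = 0.51 m.
A = ½ × 4 × 1.53 = 3.06 m².
Resultant F = γ·h_c·A = 11.17359 × 0.51 × 3.06 = 17.4375 kN.
I_c = b·h³/36 = 4 × 1.53³/36 = 0.397953 m⁴.
Centre of pressure: y_p = y_c + I_c/(y_c·A) = 0.51 + 0.397953/(0.51 × 3.06) = 0.51 + 0.255 = 0.765 m along the plane.
The resultant acts 0.51 + 0.255 = 0.765 m (along the plate) below the hinge at the top edge, so the moment about the hinge is M = F × 0.765 = 17.4375 × 0.765 = 13.3397 kN·m.
A normal force at the bottom, 1.53 m from the hinge, must supply this moment: P = 13.3397/1.53 = 8.71876 kN.

P ≈ 8.719 kN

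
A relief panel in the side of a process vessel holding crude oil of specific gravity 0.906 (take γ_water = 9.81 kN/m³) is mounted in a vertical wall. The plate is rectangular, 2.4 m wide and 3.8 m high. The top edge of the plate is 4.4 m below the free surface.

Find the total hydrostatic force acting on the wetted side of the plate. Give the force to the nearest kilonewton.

F ≈ 511 kN

γ = 0.906 × 9.81 = 8.88786 kN/m³.
The centroid lies 3.8/2 = 1.9 m below the top edge, so the centroid depth is h_c = 4.4 + 1.9 = 6.3 m.
A = 2.4 × 3.8 = 9.12 m².
Resultant F = γ·h_c·A = 8.88786 × 6.3 × 9.12 = 510.661 kN.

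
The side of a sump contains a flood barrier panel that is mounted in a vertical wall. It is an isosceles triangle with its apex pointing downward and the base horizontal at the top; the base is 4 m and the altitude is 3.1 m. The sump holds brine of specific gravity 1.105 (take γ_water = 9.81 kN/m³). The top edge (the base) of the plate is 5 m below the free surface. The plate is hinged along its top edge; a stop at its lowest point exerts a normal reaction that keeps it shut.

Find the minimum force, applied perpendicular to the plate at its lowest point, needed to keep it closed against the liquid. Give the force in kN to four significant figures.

P ≈ 146.7 kN

γ = 1.105 × 9.81 = 10.84005 kN/m³.
With the apex down, the centroid sits h/3 = 3.1/3 = 1.03333 m below the base (the top edge), so the centroid depth is h_c = 5 + 1.03333 = 6.03333 m.
A = ½ × 4 × 3.1 = 6.2 m².
Resultant F = γ·h_c·A = 10.84005 × 6.03333 × 6.2 = 405.49 kN.
I_c = b·h³/36 = 4 × 3.1³/36 = 3.31011 m⁴.
Centre of pressure: y_p = y_c + I_c/(y_c·A) = 6.03333 + 3.31011/(6.03333 × 6.2) = 6.03333 + 0.0884899 = 6.12182 m along the plane.
The resultant acts 1.03333 + 0.0884899 = 1.12182 m (along the plate) below the hinge at the top edge, so the moment about the hinge is M = F × 1.12182 = 405.49 × 1.12182 = 454.887 kN·m.
A normal force at the bottom, 3.1 m from the hinge, must supply this moment: P = 454.887/3.1 = 146.738 kN.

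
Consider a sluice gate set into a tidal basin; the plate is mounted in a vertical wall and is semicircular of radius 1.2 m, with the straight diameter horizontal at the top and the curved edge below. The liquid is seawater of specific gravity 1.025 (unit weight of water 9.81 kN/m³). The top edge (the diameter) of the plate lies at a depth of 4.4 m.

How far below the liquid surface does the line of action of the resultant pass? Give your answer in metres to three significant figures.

γ = 1.025 × 9.81 = 10.05525 kN/m³.
The centroid of a semicircle lies 4r/(3π) = 0.509296 m from the diameter, here below the top edge, so the centroid depth is h_c = 4.4 + 0.509296 = 4.9093 m.
A = πr²/2 = π × 1.2²/2 = 2.26195 m².
Resultant F = γ·h_c·A = 10.05525 × 4.9093 × 2.26195 = 111.659 kN.
I_c = (π/8 − 8/(9π))·r⁴ = 0.109757 × 1.2⁴ = 0.227592 m⁴.
Centre of pressure: y_p = y_c + I_c/(y_c·A) = 4.9093 + 0.227592/(4.9093 × 2.26195) = 4.9093 + 0.0204953 = 4.9298 m along the plane.

h_p = 4.93 m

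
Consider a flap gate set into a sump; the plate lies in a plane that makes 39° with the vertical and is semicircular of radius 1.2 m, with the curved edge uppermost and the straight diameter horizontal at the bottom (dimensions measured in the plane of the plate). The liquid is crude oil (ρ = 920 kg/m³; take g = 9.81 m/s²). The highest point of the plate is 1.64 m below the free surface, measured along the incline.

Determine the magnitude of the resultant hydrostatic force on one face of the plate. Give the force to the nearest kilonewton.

F ≈ 37 kN

γ = ρg = 920 × 9.81 / 1000 = 9.0252 kN/m³.
The plate makes 39° with the vertical, i.e. θ = 90° − 39° = 51° to the horizontal. Measuring y along the incline from the free-surface line, vertical depth h = y·sinθ with sinθ = 0.777146.
The centroid lies 4r/(3π) = 0.509296 m above the diameter, so r − 4r/(3π) = 1.2 − 0.509296 = 0.690704 m below the topmost point, so y_c = 1.64 + 0.690704 = 2.3307 m and h_c = 2.3307 × 0.777146 = 1.81129 m.
A = πr²/2 = π × 1.2²/2 = 2.26195 m².
Resultant F = γ·h_c·A = 9.0252 × 1.81129 × 2.26195 = 36.9767 kN.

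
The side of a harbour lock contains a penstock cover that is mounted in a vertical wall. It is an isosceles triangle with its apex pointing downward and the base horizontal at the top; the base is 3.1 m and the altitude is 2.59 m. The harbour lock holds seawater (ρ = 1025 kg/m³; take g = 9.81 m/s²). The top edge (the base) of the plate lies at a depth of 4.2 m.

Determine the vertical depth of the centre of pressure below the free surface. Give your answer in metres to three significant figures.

γ = ρg = 1025 × 9.81 / 1000 = 10.05525 kN/m³.
With the apex down, the centroid sits h/3 = 2.59/3 = 0.863333 m below the base (the top edge), so the centroid depth is h_c = 4.2 + 0.863333 = 5.06333 m.
A = ½ × 3.1 × 2.59 = 4.0145 m².
Resultant F = γ·h_c·A = 10.05525 × 5.06333 × 4.0145 = 204.39 kN.
I_c = b·h³/36 = 3.1 × 2.59³/36 = 1.49609 m⁴.
Centre of pressure: y_p = y_c + I_c/(y_c·A) = 5.06333 + 1.49609/(5.06333 × 4.0145) = 5.06333 + 0.0736021 = 5.13693 m along the plane.

h_p = 5.14 m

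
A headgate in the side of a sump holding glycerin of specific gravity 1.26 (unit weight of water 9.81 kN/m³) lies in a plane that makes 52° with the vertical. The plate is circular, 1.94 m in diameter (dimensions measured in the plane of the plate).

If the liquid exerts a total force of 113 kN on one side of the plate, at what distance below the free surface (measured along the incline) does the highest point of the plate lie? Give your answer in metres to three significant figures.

γ = 1.26 × 9.81 = 12.3606 kN/m³.
A = π(0.97)² = 2.95592 m².
From F = γ·h_c·A, the centroid depth is h_c = 113/(12.3606 × 2.95592) = 3.09276 m.
The plate makes 52° with the vertical, i.e. θ = 90° − 52° = 38° to the horizontal. Measuring y along the incline from the free-surface line, vertical depth h = y·sinθ with sinθ = 0.615661.
Along the incline, y_c = h_c/sinθ = 3.09276/0.615661 = 5.02348 m.
The centroid is at the centre, 0.97 m below the top of the plate, so the highest point sits at y_top = 5.02348 − 0.97 = 4.05348 m along the incline.

y_top ≈ 4.05 m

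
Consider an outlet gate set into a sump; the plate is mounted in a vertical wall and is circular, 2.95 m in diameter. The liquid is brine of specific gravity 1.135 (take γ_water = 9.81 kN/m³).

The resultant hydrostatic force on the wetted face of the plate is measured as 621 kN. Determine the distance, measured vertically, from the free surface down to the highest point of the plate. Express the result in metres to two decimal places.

γ = 1.135 × 9.81 = 11.13435 kN/m³.
A = π(1.475)² = 6.83493 m².
From F = γ·h_c·A, the centroid depth is h_c = 621/(11.13435 × 6.83493) = 8.16005 m.
The centroid is at the centre, 1.475 m below the top of the plate, so the highest point sits at h_top = 8.16005 − 1.475 = 6.68505 m below the surface.

d_top ≈ 6.69 m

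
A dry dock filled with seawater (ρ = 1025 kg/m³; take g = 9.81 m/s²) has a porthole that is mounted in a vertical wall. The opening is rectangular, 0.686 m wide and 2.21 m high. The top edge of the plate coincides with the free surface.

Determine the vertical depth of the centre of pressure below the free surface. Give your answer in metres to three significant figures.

γ = ρg = 1025 × 9.81 / 1000 = 10.05525 kN/m³.
The centroid lies 2.21/2 = 1.105 m below the top edge, so the centroid depth is h_c = 1.105 m.
A = 0.686 × 2.21 = 1.51606 m².
Resultant F = γ·h_c·A = 10.05525 × 1.105 × 1.51606 = 16.845 kN.
I_c = b·h³/12 = 0.686 × 2.21³/12 = 0.617049 m⁴.
Centre of pressure: y_p = y_c + I_c/(y_c·A) = 1.105 + 0.617049/(1.105 × 1.51606) = 1.105 + 0.368333 = 1.47333 m along the plane.

h_p = 1.47 m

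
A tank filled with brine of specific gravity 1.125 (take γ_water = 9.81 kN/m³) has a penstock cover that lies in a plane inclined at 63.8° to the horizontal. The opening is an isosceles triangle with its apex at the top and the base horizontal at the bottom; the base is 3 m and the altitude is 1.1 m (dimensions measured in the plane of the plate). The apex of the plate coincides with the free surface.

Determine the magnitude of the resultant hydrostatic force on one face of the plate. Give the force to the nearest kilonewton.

γ = 1.125 × 9.81 = 11.03625 kN/m³.
Let θ = 63.8° be the plate's angle to the horizontal; measure y along the incline from where the plane meets the free surface. Vertical depth h = y·sinθ with sinθ = 0.897258.
With the apex up, the centroid sits 2h/3 = 2 × 1.1/3 = 0.733333 m below the apex, so y_c = 0.733333 m and h_c = 0.733333 × 0.897258 = 0.657989 m.
A = ½ × 3 × 1.1 = 1.65 m².
Resultant F = γ·h_c·A = 11.03625 × 0.657989 × 1.65 = 11.9819 kN.

F ≈ 12 kN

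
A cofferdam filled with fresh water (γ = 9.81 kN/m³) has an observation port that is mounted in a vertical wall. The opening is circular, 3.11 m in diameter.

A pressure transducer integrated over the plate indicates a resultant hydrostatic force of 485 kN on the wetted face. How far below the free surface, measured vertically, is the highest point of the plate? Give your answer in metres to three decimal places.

γ = 9.81 kN/m³.
A = π(1.555)² = 7.59645 m².
From F = γ·h_c·A, the centroid depth is h_c = 485/(9.81 × 7.59645) = 6.50822 m.
The centroid is at the centre, 1.555 m below the top of the plate, so the highest point sits at h_top = 6.50822 − 1.555 = 4.95322 m below the surface.

d_top ≈ 4.953 m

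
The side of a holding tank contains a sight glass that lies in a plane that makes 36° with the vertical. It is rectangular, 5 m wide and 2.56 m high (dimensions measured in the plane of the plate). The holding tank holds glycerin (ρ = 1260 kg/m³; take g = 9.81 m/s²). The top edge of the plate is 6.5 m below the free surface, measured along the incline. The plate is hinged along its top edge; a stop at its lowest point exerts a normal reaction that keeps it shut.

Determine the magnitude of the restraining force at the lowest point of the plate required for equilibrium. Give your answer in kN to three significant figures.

P ≈ 525 kN

γ = ρg = 1260 × 9.81 / 1000 = 12.3606 kN/m³.
The plate makes 36° with the vertical, i.e. θ = 90° − 36° = 54° to the horizontal. Measuring y along the incline from the free-surface line, vertical depth h = y·sinθ with sinθ = 0.809017.
The centroid lies 2.56/2 = 1.28 m below the top edge, so y_c = 6.5 + 1.28 = 7.78 m and h_c = 7.78 × 0.809017 = 6.29415 m.
A = 5 × 2.56 = 12.8 m².
Resultant F = γ·h_c·A = 12.3606 × 6.29415 × 12.8 = 995.833 kN.
I_c = b·h³/12 = 5 × 2.56³/12 = 6.99051 m⁴.
Centre of pressure: y_p = y_c + I_c/(y_c·A) = 7.78 + 6.99051/(7.78 × 12.8) = 7.78 + 0.0701971 = 7.8502 m along the plane.
The resultant acts 1.28 + 0.0701971 = 1.3502 m (along the plate) below the hinge at the top edge, so the moment about the hinge is M = F × 1.3502 = 995.833 × 1.3502 = 1344.57 kN·m.
A normal force at the bottom, 2.56 m from the hinge, must supply this moment: P = 1344.57/2.56 = 525.223 kN.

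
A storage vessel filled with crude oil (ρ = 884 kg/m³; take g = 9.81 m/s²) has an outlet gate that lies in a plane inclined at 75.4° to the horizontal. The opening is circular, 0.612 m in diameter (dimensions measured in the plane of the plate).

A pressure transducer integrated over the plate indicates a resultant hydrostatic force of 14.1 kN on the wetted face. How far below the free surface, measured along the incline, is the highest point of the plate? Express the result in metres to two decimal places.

y_top ≈ 5.41 m

γ = ρg = 884 × 9.81 / 1000 = 8.67204 kN/m³.
A = π(0.306)² = 0.294166 m².
From F = γ·h_c·A, the centroid depth is h_c = 14.1/(8.67204 × 0.294166) = 5.5272 m.
Let θ = 75.4° be the plate's angle to the horizontal; measure y along the incline from where the plane meets the free surface. Vertical depth h = y·sinθ with sinθ = 0.967709.
Along the incline, y_c = h_c/sinθ = 5.5272/0.967709 = 5.71163 m.
The centroid is at the centre, 0.306 m below the top of the plate, so the highest point sits at y_top = 5.71163 − 0.306 = 5.40563 m along the incline.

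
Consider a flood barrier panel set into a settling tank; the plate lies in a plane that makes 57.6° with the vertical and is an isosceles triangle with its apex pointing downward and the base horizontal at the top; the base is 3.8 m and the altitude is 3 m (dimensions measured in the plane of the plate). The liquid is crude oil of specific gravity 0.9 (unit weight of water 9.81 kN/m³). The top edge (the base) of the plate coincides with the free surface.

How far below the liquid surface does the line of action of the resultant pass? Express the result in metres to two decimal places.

h_p = 0.80 m

γ = 0.9 × 9.81 = 8.829 kN/m³.
The plate makes 57.6° with the vertical, i.e. θ = 90° − 57.6° = 32.4° to the horizontal. Measuring y along the incline from the free-surface line, vertical depth h = y·sinθ with sinθ = 0.535827.
With the apex down, the centroid sits h/3 = 3/3 = 1 m below the base (the top edge), so y_c = 1 m and h_c = 1 × 0.535827 = 0.535827 m.
A = ½ × 3.8 × 3 = 5.7 m².
Resultant F = γ·h_c·A = 8.829 × 0.535827 × 5.7 = 26.9657 kN.
I_c = b·h³/36 = 3.8 × 3³/36 = 2.85 m⁴.
Centre of pressure: y_p = y_c + I_c/(y_c·A) = 1 + 2.85/(1 × 5.7) = 1 + 0.5 = 1.5 m along the plane.
Vertically, h_p = y_p·sinθ = 1.5 × 0.535827 = 0.803741 m.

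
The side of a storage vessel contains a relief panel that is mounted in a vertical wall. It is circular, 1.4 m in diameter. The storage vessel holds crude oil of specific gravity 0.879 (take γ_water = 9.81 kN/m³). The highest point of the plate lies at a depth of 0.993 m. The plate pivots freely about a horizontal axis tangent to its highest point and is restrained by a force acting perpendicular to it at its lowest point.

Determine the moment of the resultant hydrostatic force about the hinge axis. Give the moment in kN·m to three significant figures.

γ = 0.879 × 9.81 = 8.62299 kN/m³.
The centroid is at the centre, 0.7 m below the top of the plate, so the centroid depth is h_c = 0.993 + 0.7 = 1.693 m.
A = π(0.7)² = 1.53938 m².
Resultant F = γ·h_c·A = 8.62299 × 1.693 × 1.53938 = 22.473 kN.
I_c = πr⁴/4 = π × 0.7⁴/4 = 0.188574 m⁴.
Centre of pressure: y_p = y_c + I_c/(y_c·A) = 1.693 + 0.188574/(1.693 × 1.53938) = 1.693 + 0.0723567 = 1.76536 m along the plane.
The resultant acts 0.7 + 0.0723567 = 0.772357 m (along the plate) below the hinge at the top edge, so the moment about the hinge is M = F × 0.772357 = 22.473 × 0.772357 = 17.3572 kN·m.

M ≈ 17.4 kN·m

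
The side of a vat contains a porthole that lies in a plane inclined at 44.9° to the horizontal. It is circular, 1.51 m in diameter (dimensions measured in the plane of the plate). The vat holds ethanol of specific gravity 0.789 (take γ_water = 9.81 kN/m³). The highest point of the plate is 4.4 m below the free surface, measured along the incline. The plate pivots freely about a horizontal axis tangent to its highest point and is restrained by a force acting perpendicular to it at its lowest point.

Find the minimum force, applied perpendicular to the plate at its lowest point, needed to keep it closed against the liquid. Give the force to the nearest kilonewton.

P ≈ 26 kN

γ = 0.789 × 9.81 = 7.74009 kN/m³.
Let θ = 44.9° be the plate's angle to the horizontal; measure y along the incline from where the plane meets the free surface. Vertical depth h = y·sinθ with sinθ = 0.705872.
The centroid is at the centre, 0.755 m below the top of the plate, so y_c = 4.4 + 0.755 = 5.155 m and h_c = 5.155 × 0.705872 = 3.63877 m.
A = π(0.755)² = 1.79079 m².
Resultant F = γ·h_c·A = 7.74009 × 3.63877 × 1.79079 = 50.4365 kN.
I_c = πr⁴/4 = π × 0.755⁴/4 = 0.255198 m⁴.
Centre of pressure: y_p = y_c + I_c/(y_c·A) = 5.155 + 0.255198/(5.155 × 1.79079) = 5.155 + 0.0276442 = 5.18264 m along the plane.
The resultant acts 0.755 + 0.0276442 = 0.782644 m (along the plate) below the hinge at the top edge, so the moment about the hinge is M = F × 0.782644 = 50.4365 × 0.782644 = 39.4738 kN·m.
A normal force at the bottom, 1.51 m from the hinge, must supply this moment: P = 39.4738/1.51 = 26.1416 kN.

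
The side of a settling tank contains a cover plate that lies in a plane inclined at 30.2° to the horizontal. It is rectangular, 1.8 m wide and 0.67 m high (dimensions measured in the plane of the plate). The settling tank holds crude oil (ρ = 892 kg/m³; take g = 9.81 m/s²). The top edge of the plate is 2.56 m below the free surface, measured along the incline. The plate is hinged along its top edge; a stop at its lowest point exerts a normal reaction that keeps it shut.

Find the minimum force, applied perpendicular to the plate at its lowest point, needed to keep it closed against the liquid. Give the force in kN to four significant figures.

P ≈ 7.980 kN

γ = ρg = 892 × 9.81 / 1000 = 8.75052 kN/m³.
Let θ = 30.2° be the plate's angle to the horizontal; measure y along the incline from where the plane meets the free surface. Vertical depth h = y·sinθ with sinθ = 0.503020.
The centroid lies 0.67/2 = 0.335 m below the top edge, so y_c = 2.56 + 0.335 = 2.895 m and h_c = 2.895 × 0.503020 = 1.45624 m.
A = 1.8 × 0.67 = 1.206 m².
Resultant F = γ·h_c·A = 8.75052 × 1.45624 × 1.206 = 15.3679 kN.
I_c = b·h³/12 = 1.8 × 0.67³/12 = 0.0451145 m⁴.
Centre of pressure: y_p = y_c + I_c/(y_c·A) = 2.895 + 0.0451145/(2.895 × 1.206) = 2.895 + 0.0129217 = 2.90792 m along the plane.
The resultant acts 0.335 + 0.0129217 = 0.347922 m (along the plate) below the hinge at the top edge, so the moment about the hinge is M = F × 0.347922 = 15.3679 × 0.347922 = 5.34683 kN·m.
A normal force at the bottom, 0.67 m from the hinge, must supply this moment: P = 5.34683/0.67 = 7.98034 kN.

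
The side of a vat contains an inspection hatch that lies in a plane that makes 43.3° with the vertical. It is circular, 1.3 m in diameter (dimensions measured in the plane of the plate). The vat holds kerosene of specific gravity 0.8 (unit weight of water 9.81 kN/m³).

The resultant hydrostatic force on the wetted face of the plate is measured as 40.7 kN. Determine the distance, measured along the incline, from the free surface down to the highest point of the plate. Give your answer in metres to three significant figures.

γ = 0.8 × 9.81 = 7.848 kN/m³.
A = π(0.65)² = 1.32732 m².
From F = γ·h_c·A, the centroid depth is h_c = 40.7/(7.848 × 1.32732) = 3.90715 m.
The plate makes 43.3° with the vertical, i.e. θ = 90° − 43.3° = 46.7° to the horizontal. Measuring y along the incline from the free-surface line, vertical depth h = y·sinθ with sinθ = 0.727773.
Along the incline, y_c = h_c/sinθ = 3.90715/0.727773 = 5.36864 m.
The centroid is at the centre, 0.65 m below the top of the plate, so the highest point sits at y_top = 5.36864 − 0.65 = 4.71864 m along the incline.

y_top ≈ 4.72 m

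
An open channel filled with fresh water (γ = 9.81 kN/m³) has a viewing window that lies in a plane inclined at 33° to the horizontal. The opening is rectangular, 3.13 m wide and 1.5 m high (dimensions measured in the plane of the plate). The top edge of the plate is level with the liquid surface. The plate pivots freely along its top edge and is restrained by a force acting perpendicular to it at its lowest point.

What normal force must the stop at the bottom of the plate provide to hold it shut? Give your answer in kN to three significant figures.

P ≈ 12.5 kN

γ = 9.81 kN/m³.
Let θ = 33° be the plate's angle to the horizontal; measure y along the incline from where the plane meets the free surface. Vertical depth h = y·sinθ with sinθ = 0.544639.
The centroid lies 1.5/2 = 0.75 m below the top edge, so y_c = 0.75 m and h_c = 0.75 × 0.544639 = 0.408479 m.
A = 3.13 × 1.5 = 4.695 m².
Resultant F = γ·h_c·A = 9.81 × 0.408479 × 4.695 = 18.8137 kN.
I_c = b·h³/12 = 3.13 × 1.5³/12 = 0.880312 m⁴.
Centre of pressure: y_p = y_c + I_c/(y_c·A) = 0.75 + 0.880312/(0.75 × 4.695) = 0.75 + 0.25 = 1 m along the plane.
The resultant acts 0.75 + 0.25 = 1 m (along the plate) below the hinge at the top edge, so the moment about the hinge is M = F × 1 = 18.8137 × 1 = 18.8137 kN·m.
A normal force at the bottom, 1.5 m from the hinge, must supply this moment: P = 18.8137/1.5 = 12.5425 kN.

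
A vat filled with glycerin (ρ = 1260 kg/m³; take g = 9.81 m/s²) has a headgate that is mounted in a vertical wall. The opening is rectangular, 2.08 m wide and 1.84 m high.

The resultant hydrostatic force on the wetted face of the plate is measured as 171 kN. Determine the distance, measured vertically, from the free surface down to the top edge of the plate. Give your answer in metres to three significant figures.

d_top ≈ 2.69 m

γ = ρg = 1260 × 9.81 / 1000 = 12.3606 kN/m³.
A = 2.08 × 1.84 = 3.8272 m².
From F = γ·h_c·A, the centroid depth is h_c = 171/(12.3606 × 3.8272) = 3.61473 m.
The centroid lies 1.84/2 = 0.92 m below the top edge, so the top edge sits at h_top = 3.61473 − 0.92 = 2.69473 m below the surface.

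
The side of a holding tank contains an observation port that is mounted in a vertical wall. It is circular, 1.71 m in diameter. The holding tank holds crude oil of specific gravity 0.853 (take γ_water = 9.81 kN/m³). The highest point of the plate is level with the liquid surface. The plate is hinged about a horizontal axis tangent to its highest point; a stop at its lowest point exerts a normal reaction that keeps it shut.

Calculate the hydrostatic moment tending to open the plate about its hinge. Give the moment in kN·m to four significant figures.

γ = 0.853 × 9.81 = 8.36793 kN/m³.
The centroid is at the centre, 0.855 m below the top of the plate, so the centroid depth is h_c = 0.855 m.
A = π(0.855)² = 2.29658 m².
Resultant F = γ·h_c·A = 8.36793 × 0.855 × 2.29658 = 16.4311 kN.
I_c = πr⁴/4 = π × 0.855⁴/4 = 0.419715 m⁴.
Centre of pressure: y_p = y_c + I_c/(y_c·A) = 0.855 + 0.419715/(0.855 × 2.29658) = 0.855 + 0.21375 = 1.06875 m along the plane.
The resultant acts 0.855 + 0.21375 = 1.06875 m (along the plate) below the hinge at the top edge, so the moment about the hinge is M = F × 1.06875 = 16.4311 × 1.06875 = 17.5607 kN·m.

M ≈ 17.56 kN·m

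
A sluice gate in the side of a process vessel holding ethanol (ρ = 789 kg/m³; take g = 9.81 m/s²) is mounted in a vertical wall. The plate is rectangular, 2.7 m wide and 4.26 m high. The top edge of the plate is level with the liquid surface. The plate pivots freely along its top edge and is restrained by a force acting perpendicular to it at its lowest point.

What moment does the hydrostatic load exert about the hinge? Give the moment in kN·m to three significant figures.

M ≈ 539 kN·m

γ = ρg = 789 × 9.81 / 1000 = 7.74009 kN/m³.
The centroid lies 4.26/2 = 2.13 m below the top edge, so the centroid depth is h_c = 2.13 m.
A = 2.7 × 4.26 = 11.502 m².
Resultant F = γ·h_c·A = 7.74009 × 2.13 × 11.502 = 189.626 kN.
I_c = b·h³/12 = 2.7 × 4.26³/12 = 17.3945 m⁴.
Centre of pressure: y_p = y_c + I_c/(y_c·A) = 2.13 + 17.3945/(2.13 × 11.502) = 2.13 + 0.710001 = 2.84 m along the plane.
The resultant acts 2.13 + 0.710001 = 2.84 m (along the plate) below the hinge at the top edge, so the moment about the hinge is M = F × 2.84 = 189.626 × 2.84 = 538.538 kN·m.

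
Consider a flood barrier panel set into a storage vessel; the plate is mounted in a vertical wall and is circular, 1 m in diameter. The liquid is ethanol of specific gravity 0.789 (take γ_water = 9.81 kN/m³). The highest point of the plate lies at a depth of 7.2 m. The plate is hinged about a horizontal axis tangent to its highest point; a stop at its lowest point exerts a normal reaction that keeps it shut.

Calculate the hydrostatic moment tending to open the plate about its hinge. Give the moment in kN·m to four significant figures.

M ≈ 23.78 kN·m

γ = 0.789 × 9.81 = 7.74009 kN/m³.
The centroid is at the centre, 0.5 m below the top of the plate, so the centroid depth is h_c = 7.2 + 0.5 = 7.7 m.
A = π(0.5)² = 0.785398 m².
Resultant F = γ·h_c·A = 7.74009 × 7.7 × 0.785398 = 46.8087 kN.
I_c = πr⁴/4 = π × 0.5⁴/4 = 0.0490874 m⁴.
Centre of pressure: y_p = y_c + I_c/(y_c·A) = 7.7 + 0.0490874/(7.7 × 0.785398) = 7.7 + 0.00811689 = 7.70812 m along the plane.
The resultant acts 0.5 + 0.00811689 = 0.508117 m (along the plate) below the hinge at the top edge, so the moment about the hinge is M = F × 0.508117 = 46.8087 × 0.508117 = 23.7843 kN·m.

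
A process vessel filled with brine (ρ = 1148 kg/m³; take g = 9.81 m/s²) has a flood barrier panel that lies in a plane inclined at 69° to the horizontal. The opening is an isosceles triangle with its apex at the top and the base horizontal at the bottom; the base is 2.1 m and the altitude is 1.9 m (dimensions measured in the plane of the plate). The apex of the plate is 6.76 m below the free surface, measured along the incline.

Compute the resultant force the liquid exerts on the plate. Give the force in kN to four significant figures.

F ≈ 168.4 kN

γ = ρg = 1148 × 9.81 / 1000 = 11.26188 kN/m³.
Let θ = 69° be the plate's angle to the horizontal; measure y along the incline from where the plane meets the free surface. Vertical depth h = y·sinθ with sinθ = 0.933580.
With the apex up, the centroid sits 2h/3 = 2 × 1.9/3 = 1.26667 m below the apex, so y_c = 6.76 + 1.26667 = 8.02667 m and h_c = 8.02667 × 0.933580 = 7.49354 m.
A = ½ × 2.1 × 1.9 = 1.995 m².
Resultant F = γ·h_c·A = 11.26188 × 7.49354 × 1.995 = 168.361 kN.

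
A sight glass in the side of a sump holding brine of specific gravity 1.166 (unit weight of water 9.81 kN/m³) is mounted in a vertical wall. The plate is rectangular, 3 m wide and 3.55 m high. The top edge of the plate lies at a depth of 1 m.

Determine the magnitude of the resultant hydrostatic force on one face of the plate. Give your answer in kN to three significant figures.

F ≈ 338 kN

γ = 1.166 × 9.81 = 11.43846 kN/m³.
The centroid lies 3.55/2 = 1.775 m below the top edge, so the centroid depth is h_c = 1 + 1.775 = 2.775 m.
A = 3 × 3.55 = 10.65 m².
Resultant F = γ·h_c·A = 11.43846 × 2.775 × 10.65 = 338.049 kN.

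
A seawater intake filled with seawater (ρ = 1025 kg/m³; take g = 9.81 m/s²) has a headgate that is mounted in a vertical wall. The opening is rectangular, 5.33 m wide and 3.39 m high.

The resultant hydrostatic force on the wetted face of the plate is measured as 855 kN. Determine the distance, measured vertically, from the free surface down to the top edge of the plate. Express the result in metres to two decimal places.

d_top ≈ 3.01 m

γ = ρg = 1025 × 9.81 / 1000 = 10.05525 kN/m³.
A = 5.33 × 3.39 = 18.0687 m².
From F = γ·h_c·A, the centroid depth is h_c = 855/(10.05525 × 18.0687) = 4.70594 m.
The centroid lies 3.39/2 = 1.695 m below the top edge, so the top edge sits at h_top = 4.70594 − 1.695 = 3.01094 m below the surface.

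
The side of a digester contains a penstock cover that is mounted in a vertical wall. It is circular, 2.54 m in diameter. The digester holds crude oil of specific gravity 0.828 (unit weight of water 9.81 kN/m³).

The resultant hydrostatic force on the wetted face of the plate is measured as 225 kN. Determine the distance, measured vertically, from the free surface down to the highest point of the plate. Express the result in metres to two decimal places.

γ = 0.828 × 9.81 = 8.12268 kN/m³.
A = π(1.27)² = 5.06707 m².
From F = γ·h_c·A, the centroid depth is h_c = 225/(8.12268 × 5.06707) = 5.46671 m.
The centroid is at the centre, 1.27 m below the top of the plate, so the highest point sits at h_top = 5.46671 − 1.27 = 4.19671 m below the surface.

d_top ≈ 4.20 m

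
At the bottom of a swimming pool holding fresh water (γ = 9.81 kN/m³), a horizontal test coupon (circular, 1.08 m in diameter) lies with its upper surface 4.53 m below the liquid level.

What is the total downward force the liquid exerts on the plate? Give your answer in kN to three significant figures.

γ = 9.81 kN/m³.
The plate is horizontal, so pressure is uniform at p = γ·h = 9.81 × 4.53 = 44.4393 kN/m².
A = π(0.54)² = 0.916088 m².
F = p·A = 44.4393 × 0.916088 = 40.7103 kN.

F ≈ 40.7 kN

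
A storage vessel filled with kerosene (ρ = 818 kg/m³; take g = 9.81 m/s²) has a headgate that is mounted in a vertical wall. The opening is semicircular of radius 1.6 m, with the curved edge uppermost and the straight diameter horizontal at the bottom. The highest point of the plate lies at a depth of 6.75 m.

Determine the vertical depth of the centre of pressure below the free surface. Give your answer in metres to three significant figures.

γ = ρg = 818 × 9.81 / 1000 = 8.02458 kN/m³.
The centroid lies 4r/(3π) = 0.679061 m above the diameter, so r − 4r/(3π) = 1.6 − 0.679061 = 0.920939 m below the topmost point, so the centroid depth is h_c = 6.75 + 0.920939 = 7.67094 m.
A = πr²/2 = π × 1.6²/2 = 4.02124 m².
Resultant F = γ·h_c·A = 8.02458 × 7.67094 × 4.02124 = 247.532 kN.
I_c = (π/8 − 8/(9π))·r⁴ = 0.109757 × 1.6⁴ = 0.719303 m⁴.
Centre of pressure: y_p = y_c + I_c/(y_c·A) = 7.67094 + 0.719303/(7.67094 × 4.02124) = 7.67094 + 0.0233186 = 7.69426 m along the plane.

h_p = 7.69 m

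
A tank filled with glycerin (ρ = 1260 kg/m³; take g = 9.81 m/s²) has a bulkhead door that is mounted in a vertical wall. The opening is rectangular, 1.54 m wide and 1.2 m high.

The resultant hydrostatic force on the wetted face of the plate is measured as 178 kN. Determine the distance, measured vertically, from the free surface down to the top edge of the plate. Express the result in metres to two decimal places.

γ = ρg = 1260 × 9.81 / 1000 = 12.3606 kN/m³.
A = 1.54 × 1.2 = 1.848 m².
From F = γ·h_c·A, the centroid depth is h_c = 178/(12.3606 × 1.848) = 7.79253 m.
The centroid lies 1.2/2 = 0.6 m below the top edge, so the top edge sits at h_top = 7.79253 − 0.6 = 7.19253 m below the surface.

d_top ≈ 7.19 m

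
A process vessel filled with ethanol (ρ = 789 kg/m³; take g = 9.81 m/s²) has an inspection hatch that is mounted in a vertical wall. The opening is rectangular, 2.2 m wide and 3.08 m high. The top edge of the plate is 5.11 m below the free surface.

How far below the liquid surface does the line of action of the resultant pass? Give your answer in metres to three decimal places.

h_p = 6.769 m

γ = ρg = 789 × 9.81 / 1000 = 7.74009 kN/m³.
The centroid lies 3.08/2 = 1.54 m below the top edge, so the centroid depth is h_c = 5.11 + 1.54 = 6.65 m.
A = 2.2 × 3.08 = 6.776 m².
Resultant F = γ·h_c·A = 7.74009 × 6.65 × 6.776 = 348.772 kN.
I_c = b·h³/12 = 2.2 × 3.08³/12 = 5.35665 m⁴.
Centre of pressure: y_p = y_c + I_c/(y_c·A) = 6.65 + 5.35665/(6.65 × 6.776) = 6.65 + 0.118877 = 6.76888 m along the plane.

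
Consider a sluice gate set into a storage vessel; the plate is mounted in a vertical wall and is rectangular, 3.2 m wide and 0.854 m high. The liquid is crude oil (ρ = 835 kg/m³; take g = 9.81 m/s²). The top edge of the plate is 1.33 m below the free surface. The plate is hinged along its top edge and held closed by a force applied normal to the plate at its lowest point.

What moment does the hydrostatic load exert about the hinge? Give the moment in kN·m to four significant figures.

γ = ρg = 835 × 9.81 / 1000 = 8.19135 kN/m³.
The centroid lies 0.854/2 = 0.427 m below the top edge, so the centroid depth is h_c = 1.33 + 0.427 = 1.757 m.
A = 3.2 × 0.854 = 2.7328 m².
Resultant F = γ·h_c·A = 8.19135 × 1.757 × 2.7328 = 39.331 kN.
I_c = b·h³/12 = 3.2 × 0.854³/12 = 0.16609 m⁴.
Centre of pressure: y_p = y_c + I_c/(y_c·A) = 1.757 + 0.16609/(1.757 × 2.7328) = 1.757 + 0.0345911 = 1.79159 m along the plane.
The resultant acts 0.427 + 0.0345911 = 0.461591 m (along the plate) below the hinge at the top edge, so the moment about the hinge is M = F × 0.461591 = 39.331 × 0.461591 = 18.1548 kN·m.

M ≈ 18.15 kN·m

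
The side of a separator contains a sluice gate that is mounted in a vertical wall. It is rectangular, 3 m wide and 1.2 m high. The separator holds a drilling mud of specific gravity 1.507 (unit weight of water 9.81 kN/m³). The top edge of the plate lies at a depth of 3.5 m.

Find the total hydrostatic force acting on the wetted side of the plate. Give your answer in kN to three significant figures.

F ≈ 218 kN

γ = 1.507 × 9.81 = 14.78367 kN/m³.
The centroid lies 1.2/2 = 0.6 m below the top edge, so the centroid depth is h_c = 3.5 + 0.6 = 4.1 m.
A = 3 × 1.2 = 3.6 m².
Resultant F = γ·h_c·A = 14.78367 × 4.1 × 3.6 = 218.207 kN.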